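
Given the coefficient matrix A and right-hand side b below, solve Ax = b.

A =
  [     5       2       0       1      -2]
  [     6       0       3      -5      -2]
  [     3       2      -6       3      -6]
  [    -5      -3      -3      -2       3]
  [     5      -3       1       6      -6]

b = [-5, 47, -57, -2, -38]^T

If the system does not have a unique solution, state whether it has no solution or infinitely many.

x_1 = 1, x_2 = 0, x_3 = 5, x_4 = -6, x_5 = 2

Row-reduce the augmented matrix:
R1 ← R1 / (5).
R2 ← R2 − 6·R1.
R3 ← R3 − 3·R1.
R4 ← R4 + 5·R1.
R5 ← R5 − 5·R1.
R2 ← R2 / (-12/5).
R1 ← R1 − 2/5·R2.
R3 ← R3 − 4/5·R2.
R4 ← R4 + 1·R2.
R5 ← R5 + 5·R2.
R3 ← R3 / (-5).
R1 ← R1 − 1/2·R3.
R2 ← R2 + 5/4·R3.
R4 ← R4 + 17/4·R3.
R5 ← R5 + 21/4·R3.
R4 ← R4 / (13/10).
R1 ← R1 + 4/5·R4.
R2 ← R2 − 5/2·R4.
R3 ← R3 + 1/15·R4.
R5 ← R5 − 527/30·R4.
R5 ← R5 / (-2527/39).
R1 ← R1 − 28/13·R5.
R2 ← R2 + 107/13·R5.
R3 ← R3 − 46/39·R5.
R4 ← R4 − 48/13·R5.
Reading off the reduced rows gives x_1 = 1, x_2 = 0, x_3 = 5, x_4 = -6, x_5 = 2.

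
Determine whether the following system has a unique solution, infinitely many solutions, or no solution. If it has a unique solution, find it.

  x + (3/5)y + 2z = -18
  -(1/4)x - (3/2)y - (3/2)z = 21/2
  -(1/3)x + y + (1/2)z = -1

x = -6, y = 0, z = -6

Row-reduce the augmented matrix:
R2 ← R2 + 1/4·R1.
R3 ← R3 + 1/3·R1.
R2 ← R2 / (-27/20).
R1 ← R1 − 3/5·R2.
R3 ← R3 − 6/5·R2.
R3 ← R3 / (5/18).
R1 ← R1 − 14/9·R3.
R2 ← R2 − 20/27·R3.
Reading off the reduced rows gives x = -6, y = 0, z = -6.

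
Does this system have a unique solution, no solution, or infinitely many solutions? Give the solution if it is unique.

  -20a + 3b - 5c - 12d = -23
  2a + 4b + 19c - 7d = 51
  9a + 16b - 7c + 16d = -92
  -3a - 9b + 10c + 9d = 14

Row-reduce the augmented matrix:
R1 ← R1 / (-20).
R2 ← R2 − 2·R1.
R3 ← R3 − 9·R1.
R4 ← R4 + 3·R1.
R2 ← R2 / (43/10).
R1 ← R1 + 3/20·R2.
R3 ← R3 − 347/20·R2.
R4 ← R4 + 189/20·R2.
R3 ← R3 / (-7215/86).
R1 ← R1 − 77/86·R3.
R2 ← R2 − 185/43·R3.
R4 ← R4 − 4421/86·R3.
R4 ← R4 / (10849/555).
R1 ← R1 − 433/555·R4.
R2 ← R2 − 1/3·R4.
R3 ← R3 + 289/555·R4.
Reading off the reduced rows gives a = 2, b = -3, c = 2, d = -3.

a = 2, b = -3, c = 2, d = -3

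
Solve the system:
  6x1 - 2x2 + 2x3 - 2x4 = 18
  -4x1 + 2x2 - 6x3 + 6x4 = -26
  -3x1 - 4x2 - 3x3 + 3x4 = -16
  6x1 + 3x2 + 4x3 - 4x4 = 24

no solution

Row-reduce:
R1 ← R1 / (6).
R2 ← R2 + 4·R1.
R3 ← R3 + 3·R1.
R4 ← R4 − 6·R1.
R2 ← R2 / (2/3).
R1 ← R1 + 1/3·R2.
R3 ← R3 + 5·R2.
R4 ← R4 − 5·R2.
R3 ← R3 / (-37).
R1 ← R1 + 2·R3.
R2 ← R2 + 7·R3.
R4 ← R4 − 37·R3.
Row 4 reduces to 0 = -1, a contradiction. The system is inconsistent.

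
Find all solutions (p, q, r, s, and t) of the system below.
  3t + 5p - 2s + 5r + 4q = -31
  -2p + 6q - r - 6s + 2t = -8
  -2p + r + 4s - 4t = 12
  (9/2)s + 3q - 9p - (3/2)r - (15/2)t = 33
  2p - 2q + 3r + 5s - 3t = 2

Row-reduce:
R1 ← R1 / (5).
R2 ← R2 + 2·R1.
R3 ← R3 + 2·R1.
R4 ← R4 + 9·R1.
R5 ← R5 − 2·R1.
R2 ← R2 / (38/5).
R1 ← R1 − 4/5·R2.
R3 ← R3 − 8/5·R2.
R4 ← R4 − 51/5·R2.
R5 ← R5 + 18/5·R2.
R3 ← R3 / (53/19).
R1 ← R1 − 17/19·R3.
R2 ← R2 − 5/38·R3.
R4 ← R4 − 117/19·R3.
R5 ← R5 − 28/19·R3.
R4 ← R4 / (-21/106).
R1 ← R1 + 62/53·R4.
R2 ← R2 + 59/53·R4.
R3 ← R3 − 88/53·R4.
R5 ← R5 − 7/53·R4.
Rank is 4 with 5 unknowns, leaving t free.

infinitely many solutions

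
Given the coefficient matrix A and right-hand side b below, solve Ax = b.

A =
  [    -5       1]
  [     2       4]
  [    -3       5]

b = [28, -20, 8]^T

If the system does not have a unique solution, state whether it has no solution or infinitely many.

Row-reduce the augmented matrix:
R1 ← R1 / (-5).
R2 ← R2 − 2·R1.
R3 ← R3 + 3·R1.
R2 ← R2 / (22/5).
R1 ← R1 + 1/5·R2.
R3 ← R3 − 22/5·R2.
R3 reduces to 0 = 0, so the extra equation is consistent.
Reading off the reduced rows gives x_1 = -6, x_2 = -2.

x_1 = -6, x_2 = -2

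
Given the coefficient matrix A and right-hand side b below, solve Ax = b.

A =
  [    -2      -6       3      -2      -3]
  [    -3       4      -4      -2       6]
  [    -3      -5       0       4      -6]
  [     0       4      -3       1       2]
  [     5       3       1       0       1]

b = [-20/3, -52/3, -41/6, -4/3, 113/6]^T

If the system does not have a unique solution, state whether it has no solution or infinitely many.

x_1 = 8/3, x_2 = 3/2, x_3 = 2, x_4 = 2/3, x_5 = -1

Row-reduce the augmented matrix:
R1 ← R1 / (-2).
R2 ← R2 + 3·R1.
R3 ← R3 + 3·R1.
R5 ← R5 − 5·R1.
R2 ← R2 / (13).
R1 ← R1 − 3·R2.
R3 ← R3 − 4·R2.
R4 ← R4 − 4·R2.
R5 ← R5 + 12·R2.
R3 ← R3 / (-49/26).
R1 ← R1 − 6/13·R3.
R2 ← R2 + 17/26·R3.
R4 ← R4 + 5/13·R3.
R5 ← R5 − 17/26·R3.
R4 ← R4 / (-33/49).
R1 ← R1 − 118/49·R4.
R2 ← R2 + 110/49·R4.
R3 ← R3 + 174/49·R4.
R5 ← R5 + 86/49·R4.
R5 ← R5 / (74/33).
R1 ← R1 + 100/33·R5.
R2 ← R2 − 10/3·R5.
R3 ← R3 − 43/11·R5.
R4 ← R4 − 13/33·R5.
Reading off the reduced rows gives x_1 = 8/3, x_2 = 3/2, x_3 = 2, x_4 = 2/3, x_5 = -1.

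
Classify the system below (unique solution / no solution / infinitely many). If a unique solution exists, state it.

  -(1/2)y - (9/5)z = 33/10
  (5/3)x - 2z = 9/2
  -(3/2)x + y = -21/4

Row-reduce the augmented matrix:
Swap R1 and R2.
R1 ← R1 / (5/3).
R3 ← R3 + 3/2·R1.
R2 ← R2 / (-1/2).
R3 ← R3 − 1·R2.
R3 ← R3 / (-27/5).
R1 ← R1 + 6/5·R3.
R2 ← R2 − 18/5·R3.
Reading off the reduced rows gives x = 3/2, y = -3, z = -1.

x = 3/2, y = -3, z = -1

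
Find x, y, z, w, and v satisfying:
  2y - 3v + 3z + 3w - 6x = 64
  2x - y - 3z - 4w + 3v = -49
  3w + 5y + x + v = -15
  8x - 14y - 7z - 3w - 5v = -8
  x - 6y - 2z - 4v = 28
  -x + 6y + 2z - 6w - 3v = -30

x = -6, y = -4, z = 3, w = 5, v = -4

Row-reduce the augmented matrix:
R1 ← R1 / (-6).
R2 ← R2 − 2·R1.
R3 ← R3 − 1·R1.
R4 ← R4 − 8·R1.
R5 ← R5 − 1·R1.
R6 ← R6 + 1·R1.
R2 ← R2 / (-1/3).
R1 ← R1 + 1/3·R2.
R3 ← R3 − 16/3·R2.
R4 ← R4 + 34/3·R2.
R5 ← R5 + 17/3·R2.
R6 ← R6 − 17/3·R2.
R3 ← R3 / (-63/2).
R1 ← R1 − 3/2·R3.
R2 ← R2 − 6·R3.
R4 ← R4 − 65·R3.
R5 ← R5 − 65/2·R3.
R6 ← R6 + 65/2·R3.
R4 ← R4 / (704/63).
R1 ← R1 − 8/21·R4.
R2 ← R2 − 11/21·R4.
R3 ← R3 − 89/63·R4.
R5 ← R5 − 352/63·R4.
R6 ← R6 + 730/63·R4.
Swap R5 and R6.
R5 ← R5 / (-2171/176).
R1 ← R1 − 17/44·R5.
R2 ← R2 − 21/32·R5.
R3 ← R3 − 79/352·R5.
R4 ← R4 + 313/352·R5.
R6 reduces to 0 = 0, so the extra equation is consistent.
Reading off the reduced rows gives x = -6, y = -4, z = 3, w = 5, v = -4.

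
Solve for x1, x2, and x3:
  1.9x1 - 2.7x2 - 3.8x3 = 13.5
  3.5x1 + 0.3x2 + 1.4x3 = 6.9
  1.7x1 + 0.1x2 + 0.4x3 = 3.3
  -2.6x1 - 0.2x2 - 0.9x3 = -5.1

x1 = 2, x2 = -5, x3 = 1

Row-reduce the augmented matrix:
R1 ← R1 / (19/10).
R2 ← R2 − 7/2·R1.
R3 ← R3 − 17/10·R1.
R4 ← R4 + 13/5·R1.
R2 ← R2 / (501/95).
R1 ← R1 + 27/19·R2.
R3 ← R3 − 239/95·R2.
R4 ← R4 + 74/19·R2.
R3 ← R3 / (-173/835).
R1 ← R1 − 44/167·R3.
R2 ← R2 − 266/167·R3.
R4 ← R4 − 173/1670·R3.
R4 reduces to 0 = 0, so the extra equation is consistent.
Reading off the reduced rows gives x1 = 2, x2 = -5, x3 = 1.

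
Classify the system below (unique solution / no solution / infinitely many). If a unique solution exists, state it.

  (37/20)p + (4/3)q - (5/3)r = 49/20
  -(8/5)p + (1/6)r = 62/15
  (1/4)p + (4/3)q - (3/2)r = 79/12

infinitely many solutions

Row-reduce:
R1 ← R1 / (37/20).
R2 ← R2 + 8/5·R1.
R3 ← R3 − 1/4·R1.
R2 ← R2 / (128/111).
R1 ← R1 − 80/111·R2.
R3 ← R3 − 128/111·R2.
Rank is 2 with 3 unknowns, leaving r free.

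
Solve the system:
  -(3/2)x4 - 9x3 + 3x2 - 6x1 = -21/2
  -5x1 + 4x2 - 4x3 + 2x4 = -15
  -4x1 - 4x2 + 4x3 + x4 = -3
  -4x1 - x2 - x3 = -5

Row-reduce:
R1 ← R1 / (-6).
R2 ← R2 + 5·R1.
R3 ← R3 + 4·R1.
R4 ← R4 + 4·R1.
R2 ← R2 / (3/2).
R1 ← R1 + 1/2·R2.
R3 ← R3 + 6·R2.
R4 ← R4 + 3·R2.
R3 ← R3 / (24).
R1 ← R1 − 8/3·R3.
R2 ← R2 − 7/3·R3.
R4 ← R4 − 12·R3.
Rank is 3 with 4 unknowns, leaving x4 free.

infinitely many solutions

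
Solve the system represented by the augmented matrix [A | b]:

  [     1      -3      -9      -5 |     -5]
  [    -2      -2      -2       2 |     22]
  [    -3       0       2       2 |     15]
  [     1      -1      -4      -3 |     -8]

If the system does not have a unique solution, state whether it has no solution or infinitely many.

Row-reduce:
R2 ← R2 + 2·R1.
R3 ← R3 + 3·R1.
R4 ← R4 − 1·R1.
R2 ← R2 / (-8).
R1 ← R1 + 3·R2.
R3 ← R3 + 9·R2.
R4 ← R4 − 2·R2.
R3 ← R3 / (-5/2).
R1 ← R1 + 3/2·R3.
R2 ← R2 − 5/2·R3.
Rank is 3 with 4 unknowns, leaving x_4 free.

infinitely many solutions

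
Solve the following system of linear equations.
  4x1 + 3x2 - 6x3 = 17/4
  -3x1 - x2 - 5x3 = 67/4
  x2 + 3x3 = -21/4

x1 = -5/2, x2 = 3/4, x3 = -2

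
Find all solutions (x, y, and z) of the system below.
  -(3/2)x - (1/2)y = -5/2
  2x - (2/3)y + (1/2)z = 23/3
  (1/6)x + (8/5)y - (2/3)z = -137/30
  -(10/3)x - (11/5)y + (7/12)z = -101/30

Row-reduce:
R1 ← R1 / (-3/2).
R2 ← R2 − 2·R1.
R3 ← R3 − 1/6·R1.
R4 ← R4 + 10/3·R1.
R2 ← R2 / (-4/3).
R1 ← R1 − 1/3·R2.
R3 ← R3 − 139/90·R2.
R4 ← R4 + 49/45·R2.
R3 ← R3 / (-7/80).
R1 ← R1 − 1/8·R3.
R2 ← R2 + 3/8·R3.
R4 ← R4 − 7/40·R3.
Row 4 reduces to 0 = -1, a contradiction. The system is inconsistent.

no solution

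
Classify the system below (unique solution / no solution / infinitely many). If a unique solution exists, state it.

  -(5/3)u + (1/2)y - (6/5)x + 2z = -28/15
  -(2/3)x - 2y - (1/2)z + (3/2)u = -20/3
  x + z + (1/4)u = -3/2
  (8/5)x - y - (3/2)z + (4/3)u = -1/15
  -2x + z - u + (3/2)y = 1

Row-reduce:
R1 ← R1 / (-6/5).
R2 ← R2 + 2/3·R1.
R3 ← R3 − 1·R1.
R4 ← R4 − 8/5·R1.
R5 ← R5 + 2·R1.
R2 ← R2 / (-41/18).
R1 ← R1 + 5/12·R2.
R3 ← R3 − 5/12·R2.
R4 ← R4 + 1/3·R2.
R5 ← R5 − 2/3·R2.
R3 ← R3 / (389/164).
R1 ← R1 + 225/164·R3.
R2 ← R2 − 29/41·R3.
R4 ← R4 − 115/82·R3.
R5 ← R5 + 115/41·R3.
R4 ← R4 / (-324/389).
R1 ← R1 − 845/1556·R4.
R2 ← R2 + 1001/1167·R4.
R3 ← R3 + 114/389·R4.
R5 ← R5 − 648/389·R4.
Row 5 reduces to 0 = -1, a contradiction. The system is inconsistent.

no solution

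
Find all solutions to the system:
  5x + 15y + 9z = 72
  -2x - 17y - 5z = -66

infinitely many solutions

Row-reduce:
R1 ← R1 / (5).
R2 ← R2 + 2·R1.
R2 ← R2 / (-11).
R1 ← R1 − 3·R2.
Rank is 2 with 3 unknowns, leaving z free.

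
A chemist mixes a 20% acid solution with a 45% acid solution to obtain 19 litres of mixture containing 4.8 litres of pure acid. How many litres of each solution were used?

litres of solution A: 15, litres of solution B: 4

Let a = litres of solution A, b = litres of solution B.
  a + b = 19
  (1/5)a + (9/20)b = 24/5
From equation 1: a = 19 − b.
Substitute into equation 2 and solve: b = 4.
Then a = 15.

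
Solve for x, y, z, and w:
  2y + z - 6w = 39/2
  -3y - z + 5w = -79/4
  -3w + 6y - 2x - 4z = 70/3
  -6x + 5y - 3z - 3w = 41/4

x = 7/3, y = 11/4, z = -1, w = -5/2

Row-reduce the augmented matrix:
Swap R1 and R3.
R1 ← R1 / (-2).
R4 ← R4 + 6·R1.
R2 ← R2 / (-3).
R1 ← R1 + 3·R2.
R3 ← R3 − 2·R2.
R4 ← R4 + 13·R2.
R3 ← R3 / (1/3).
R1 ← R1 − 3·R3.
R2 ← R2 − 1/3·R3.
R4 ← R4 − 40/3·R3.
R4 ← R4 / (91).
R1 ← R1 − 41/2·R4.
R2 ← R2 − 1·R4.
R3 ← R3 + 8·R4.
Reading off the reduced rows gives x = 7/3, y = 11/4, z = -1, w = -5/2.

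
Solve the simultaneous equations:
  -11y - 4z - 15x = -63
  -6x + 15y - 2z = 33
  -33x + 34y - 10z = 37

Row-reduce:
R1 ← R1 / (-15).
R2 ← R2 + 6·R1.
R3 ← R3 + 33·R1.
R2 ← R2 / (97/5).
R1 ← R1 − 11/15·R2.
R3 ← R3 − 291/5·R2.
Row 3 reduces to 0 = 1, a contradiction. The system is inconsistent.

no solution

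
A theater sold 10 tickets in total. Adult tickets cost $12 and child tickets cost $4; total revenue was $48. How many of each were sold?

adult tickets: 1, child tickets: 9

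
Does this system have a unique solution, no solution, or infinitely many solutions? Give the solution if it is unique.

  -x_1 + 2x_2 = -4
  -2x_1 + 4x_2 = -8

Row-reduce:
R1 ← R1 / (-1).
R2 ← R2 + 2·R1.
Rank is 1 with 2 unknowns, leaving x_2 free.

infinitely many solutions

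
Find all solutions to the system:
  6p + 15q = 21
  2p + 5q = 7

infinitely many solutions

Row-reduce:
R1 ← R1 / (6).
R2 ← R2 − 2·R1.
Rank is 1 with 2 unknowns, leaving q free.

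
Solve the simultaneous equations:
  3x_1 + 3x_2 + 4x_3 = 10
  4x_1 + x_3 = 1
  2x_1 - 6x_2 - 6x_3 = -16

Row-reduce:
R1 ← R1 / (3).
R2 ← R2 − 4·R1.
R3 ← R3 − 2·R1.
R2 ← R2 / (-4).
R1 ← R1 − 1·R2.
R3 ← R3 + 8·R2.
Row 3 reduces to 0 = 2, a contradiction. The system is inconsistent.

no solution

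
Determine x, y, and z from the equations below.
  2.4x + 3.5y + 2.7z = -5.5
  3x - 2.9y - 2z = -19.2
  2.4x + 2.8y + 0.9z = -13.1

x = -5, y = -2, z = 5

Row-reduce the augmented matrix:
R1 ← R1 / (12/5).
R2 ← R2 − 3·R1.
R3 ← R3 − 12/5·R1.
R2 ← R2 / (-291/40).
R1 ← R1 − 35/24·R2.
R3 ← R3 + 7/10·R2.
R3 ← R3 / (-3733/2910).
R1 ← R1 − 83/1746·R3.
R2 ← R2 − 215/291·R3.
Reading off the reduced rows gives x = -5, y = -2, z = 5.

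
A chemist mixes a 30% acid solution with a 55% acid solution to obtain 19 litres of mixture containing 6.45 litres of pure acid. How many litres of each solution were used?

Let a = litres of solution A, b = litres of solution B.
  b + a = 19
  (3/10)a + (11/20)b = 129/20
Row-reduce the augmented matrix:
R2 ← R2 − 3/10·R1.
R2 ← R2 / (1/4).
R1 ← R1 − 1·R2.
Reading off the reduced rows gives a = 16, b = 3.

litres of solution A: 16, litres of solution B: 3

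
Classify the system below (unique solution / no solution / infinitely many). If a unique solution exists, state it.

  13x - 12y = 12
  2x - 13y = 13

Row-reduce the augmented matrix:
R1 ← R1 / (13).
R2 ← R2 − 2·R1.
R2 ← R2 / (-145/13).
R1 ← R1 + 12/13·R2.
Reading off the reduced rows gives x = 0, y = -1.

x = 0, y = -1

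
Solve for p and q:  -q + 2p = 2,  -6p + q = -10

p = 2, q = 2

From equation 1: q = -2 + 2·p.
Substitute into equation 2 and solve: p = 2.
Then q = 2.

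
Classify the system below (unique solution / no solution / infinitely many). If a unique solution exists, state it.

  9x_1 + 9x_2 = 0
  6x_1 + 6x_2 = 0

Row-reduce:
R1 ← R1 / (9).
R2 ← R2 − 6·R1.
Rank is 1 with 2 unknowns, leaving x_2 free.

infinitely many solutions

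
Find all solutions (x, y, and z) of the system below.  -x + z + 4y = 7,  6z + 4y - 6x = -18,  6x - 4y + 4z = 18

x = 5, y = 3, z = 0

Row-reduce the augmented matrix:
R1 ← R1 / (-1).
R2 ← R2 + 6·R1.
R3 ← R3 − 6·R1.
R2 ← R2 / (-20).
R1 ← R1 + 4·R2.
R3 ← R3 − 20·R2.
R3 ← R3 / (10).
R1 ← R1 + 1·R3.
Reading off the reduced rows gives x = 5, y = 3, z = 0.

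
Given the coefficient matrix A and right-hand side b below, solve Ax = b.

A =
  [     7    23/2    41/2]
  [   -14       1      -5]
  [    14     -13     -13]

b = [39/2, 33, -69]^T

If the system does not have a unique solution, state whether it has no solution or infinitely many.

infinitely many solutions

Row-reduce:
R1 ← R1 / (7).
R2 ← R2 + 14·R1.
R3 ← R3 − 14·R1.
R2 ← R2 / (24).
R1 ← R1 − 23/14·R2.
R3 ← R3 + 36·R2.
Rank is 2 with 3 unknowns, leaving x_3 free.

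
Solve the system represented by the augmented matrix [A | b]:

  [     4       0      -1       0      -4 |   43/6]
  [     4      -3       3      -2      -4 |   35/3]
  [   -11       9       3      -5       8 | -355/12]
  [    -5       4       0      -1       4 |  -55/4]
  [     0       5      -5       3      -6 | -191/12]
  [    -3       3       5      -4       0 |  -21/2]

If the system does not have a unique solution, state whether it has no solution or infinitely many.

x_1 = 3, x_2 = -4/3, x_3 = -1/2, x_4 = -5/4, x_5 = 4/3

Row-reduce the augmented matrix:
R1 ← R1 / (4).
R2 ← R2 − 4·R1.
R3 ← R3 + 11·R1.
R4 ← R4 + 5·R1.
R6 ← R6 + 3·R1.
R2 ← R2 / (-3).
R3 ← R3 − 9·R2.
R4 ← R4 − 4·R2.
R5 ← R5 − 5·R2.
R6 ← R6 − 3·R2.
R3 ← R3 / (49/4).
R1 ← R1 + 1/4·R3.
R2 ← R2 + 4/3·R3.
R4 ← R4 − 49/12·R3.
R5 ← R5 − 5/3·R3.
R6 ← R6 − 33/4·R3.
Swap R4 and R5.
R4 ← R4 / (57/49).
R1 ← R1 + 11/49·R4.
R2 ← R2 + 26/49·R4.
R3 ← R3 + 44/49·R4.
R6 ← R6 − 69/49·R4.
Swap R5 and R6.
R5 ← R5 / (110/19).
R1 ← R1 + 122/57·R5.
R2 ← R2 + 164/57·R5.
R3 ← R3 + 260/57·R5.
R4 ← R4 + 274/57·R5.
R6 reduces to 0 = 0, so the extra equation is consistent.
Reading off the reduced rows gives x_1 = 3, x_2 = -4/3, x_3 = -1/2, x_4 = -5/4, x_5 = 4/3.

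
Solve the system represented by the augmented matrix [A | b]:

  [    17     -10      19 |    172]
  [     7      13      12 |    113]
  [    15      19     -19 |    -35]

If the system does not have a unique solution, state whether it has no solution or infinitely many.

x_1 = 4, x_2 = 1, x_3 = 6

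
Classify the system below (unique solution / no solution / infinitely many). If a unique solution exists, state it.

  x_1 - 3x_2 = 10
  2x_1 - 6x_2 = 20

Row-reduce:
R2 ← R2 − 2·R1.
Rank is 1 with 2 unknowns, leaving x_2 free.

infinitely many solutions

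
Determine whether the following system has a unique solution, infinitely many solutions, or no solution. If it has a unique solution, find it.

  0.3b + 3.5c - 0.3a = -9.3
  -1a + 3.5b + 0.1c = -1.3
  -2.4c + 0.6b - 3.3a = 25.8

Row-reduce the augmented matrix:
R1 ← R1 / (-3/10).
R2 ← R2 + 1·R1.
R3 ← R3 + 33/10·R1.
R2 ← R2 / (5/2).
R1 ← R1 + 1·R2.
R3 ← R3 + 27/10·R2.
R3 ← R3 / (-6674/125).
R1 ← R1 + 1222/75·R3.
R2 ← R2 + 347/75·R3.
Reading off the reduced rows gives a = -6, b = -2, c = -3.

a = -6, b = -2, c = -3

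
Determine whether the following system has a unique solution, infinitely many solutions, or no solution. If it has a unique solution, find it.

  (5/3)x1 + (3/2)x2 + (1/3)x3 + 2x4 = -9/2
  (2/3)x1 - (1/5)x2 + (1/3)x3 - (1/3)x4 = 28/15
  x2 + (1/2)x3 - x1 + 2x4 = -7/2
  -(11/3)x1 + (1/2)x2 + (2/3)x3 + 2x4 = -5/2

infinitely many solutions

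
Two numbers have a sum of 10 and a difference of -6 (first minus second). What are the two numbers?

first number: 2, second number: 8

Let x = first number, y = second number.
  x + y = 10
  x - y = -6
From equation 1: x = 10 − y.
Substitute into equation 2 and solve: y = 8.
Then x = 2.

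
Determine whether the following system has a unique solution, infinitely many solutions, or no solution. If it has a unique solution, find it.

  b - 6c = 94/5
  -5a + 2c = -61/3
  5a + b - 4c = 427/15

Row-reduce the augmented matrix:
Swap R1 and R2.
R1 ← R1 / (-5).
R3 ← R3 − 5·R1.
R3 ← R3 − 1·R2.
R3 ← R3 / (4).
R1 ← R1 + 2/5·R3.
R2 ← R2 + 6·R3.
Reading off the reduced rows gives a = 3, b = 14/5, c = -8/3.

a = 3, b = 14/5, c = -8/3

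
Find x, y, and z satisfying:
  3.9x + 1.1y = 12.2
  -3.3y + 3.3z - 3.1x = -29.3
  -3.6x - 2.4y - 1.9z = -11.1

Row-reduce the augmented matrix:
R1 ← R1 / (39/10).
R2 ← R2 + 31/10·R1.
R3 ← R3 + 18/5·R1.
R2 ← R2 / (-473/195).
R1 ← R1 − 11/39·R2.
R3 ← R3 + 18/13·R2.
R3 ← R3 / (-1627/430).
R1 ← R1 − 33/86·R3.
R2 ← R2 + 117/86·R3.
Reading off the reduced rows gives x = 2, y = 4, z = -3.

x = 2, y = 4, z = -3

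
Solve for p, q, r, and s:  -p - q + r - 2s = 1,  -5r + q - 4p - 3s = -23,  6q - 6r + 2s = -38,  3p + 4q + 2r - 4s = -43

p = -3, q = -5, r = 3, s = 5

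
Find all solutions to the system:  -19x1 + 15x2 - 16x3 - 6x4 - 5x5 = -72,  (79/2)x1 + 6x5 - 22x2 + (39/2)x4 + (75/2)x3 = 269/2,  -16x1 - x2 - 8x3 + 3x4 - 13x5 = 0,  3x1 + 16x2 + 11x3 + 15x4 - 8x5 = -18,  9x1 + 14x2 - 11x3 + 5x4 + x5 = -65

no solution

Row-reduce:
R1 ← R1 / (-19).
R2 ← R2 − 79/2·R1.
R3 ← R3 + 16·R1.
R4 ← R4 − 3·R1.
R5 ← R5 − 9·R1.
R2 ← R2 / (349/38).
R1 ← R1 + 15/19·R2.
R3 ← R3 + 259/19·R2.
R4 ← R4 − 349/19·R2.
R5 ← R5 − 401/19·R2.
R3 ← R3 / (4105/349).
R1 ← R1 − 421/349·R3.
R2 ← R2 − 161/349·R3.
R5 ← R5 + 9882/349·R3.
Swap R4 and R5.
R4 ← R4 / (25042/821).
R1 ← R1 + 801/821·R4.
R2 ← R2 − 33/821·R4.
R3 ← R3 − 1290/821·R4.
Row 5 reduces to 0 = 1, a contradiction. The system is inconsistent.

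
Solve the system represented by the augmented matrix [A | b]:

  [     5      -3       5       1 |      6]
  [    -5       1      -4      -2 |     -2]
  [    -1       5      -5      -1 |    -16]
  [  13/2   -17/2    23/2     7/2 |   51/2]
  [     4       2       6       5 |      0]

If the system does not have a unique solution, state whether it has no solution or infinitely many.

no solution

Row-reduce:
R1 ← R1 / (5).
R2 ← R2 + 5·R1.
R3 ← R3 + 1·R1.
R4 ← R4 − 13/2·R1.
R5 ← R5 − 4·R1.
R2 ← R2 / (-2).
R1 ← R1 + 3/5·R2.
R3 ← R3 − 22/5·R2.
R4 ← R4 + 23/5·R2.
R5 ← R5 − 22/5·R2.
R3 ← R3 / (-9/5).
R1 ← R1 − 7/10·R3.
R2 ← R2 + 1/2·R3.
R4 ← R4 − 27/10·R3.
R5 ← R5 − 21/5·R3.
Swap R4 and R5.
R4 ← R4 / (-5).
R1 ← R1 + 2/3·R4.
R2 ← R2 − 4/3·R4.
R3 ← R3 − 5/3·R4.
Row 5 reduces to 0 = -1/2, a contradiction. The system is inconsistent.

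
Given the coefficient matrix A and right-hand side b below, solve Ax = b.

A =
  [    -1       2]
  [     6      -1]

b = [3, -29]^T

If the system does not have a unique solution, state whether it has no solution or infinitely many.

x_1 = -5, x_2 = -1

Row-reduce the augmented matrix:
R1 ← R1 / (-1).
R2 ← R2 − 6·R1.
R2 ← R2 / (11).
R1 ← R1 + 2·R2.
Reading off the reduced rows gives x_1 = -5, x_2 = -1.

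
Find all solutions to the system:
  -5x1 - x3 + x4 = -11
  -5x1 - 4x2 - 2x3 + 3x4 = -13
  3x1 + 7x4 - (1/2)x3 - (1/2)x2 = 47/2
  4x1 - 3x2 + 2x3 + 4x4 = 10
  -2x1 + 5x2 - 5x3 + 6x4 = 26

no solution

Row-reduce:
R1 ← R1 / (-5).
R2 ← R2 + 5·R1.
R3 ← R3 − 3·R1.
R4 ← R4 − 4·R1.
R5 ← R5 + 2·R1.
R2 ← R2 / (-4).
R3 ← R3 + 1/2·R2.
R4 ← R4 + 3·R2.
R5 ← R5 − 5·R2.
R3 ← R3 / (-39/40).
R1 ← R1 − 1/5·R3.
R2 ← R2 − 1/4·R3.
R4 ← R4 − 39/20·R3.
R5 ← R5 + 117/20·R3.
R4 ← R4 / (18).
R1 ← R1 − 17/13·R4.
R2 ← R2 − 18/13·R4.
R3 ← R3 + 98/13·R4.
R5 ← R5 + 36·R4.
Row 5 reduces to 0 = -1, a contradiction. The system is inconsistent.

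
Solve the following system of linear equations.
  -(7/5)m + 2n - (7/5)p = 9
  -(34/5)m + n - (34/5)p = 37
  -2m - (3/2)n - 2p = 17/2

no solution

Row-reduce:
R1 ← R1 / (-7/5).
R2 ← R2 + 34/5·R1.
R3 ← R3 + 2·R1.
R2 ← R2 / (-61/7).
R1 ← R1 + 10/7·R2.
R3 ← R3 + 61/14·R2.
Row 3 reduces to 0 = -1, a contradiction. The system is inconsistent.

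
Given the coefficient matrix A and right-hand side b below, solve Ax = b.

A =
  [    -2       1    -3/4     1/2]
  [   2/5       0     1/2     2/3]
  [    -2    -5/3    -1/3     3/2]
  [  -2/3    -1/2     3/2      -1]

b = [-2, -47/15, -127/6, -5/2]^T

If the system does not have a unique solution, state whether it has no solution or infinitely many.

Row-reduce the augmented matrix:
R1 ← R1 / (-2).
R2 ← R2 − 2/5·R1.
R3 ← R3 + 2·R1.
R4 ← R4 + 2/3·R1.
R2 ← R2 / (1/5).
R1 ← R1 + 1/2·R2.
R3 ← R3 + 8/3·R2.
R4 ← R4 + 5/6·R2.
R3 ← R3 / (61/12).
R1 ← R1 − 5/4·R3.
R2 ← R2 − 7/4·R3.
R4 ← R4 − 77/24·R3.
R4 ← R4 / (-11101/2196).
R1 ← R1 + 200/183·R4.
R2 ← R2 + 11/366·R4.
R3 ← R3 − 404/183·R4.
Reading off the reduced rows gives x_1 = 3, x_2 = 5, x_3 = -2, x_4 = -5.

x_1 = 3, x_2 = 5, x_3 = -2, x_4 = -5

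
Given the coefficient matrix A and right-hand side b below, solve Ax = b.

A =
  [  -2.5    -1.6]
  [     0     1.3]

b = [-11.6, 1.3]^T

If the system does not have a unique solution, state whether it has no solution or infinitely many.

Row-reduce the augmented matrix:
R1 ← R1 / (-5/2).
R2 ← R2 / (13/10).
R1 ← R1 − 16/25·R2.
Reading off the reduced rows gives x_1 = 4, x_2 = 1.

x_1 = 4, x_2 = 1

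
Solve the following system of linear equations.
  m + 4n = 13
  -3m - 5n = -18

Row-reduce the augmented matrix:
R2 ← R2 + 3·R1.
R2 ← R2 / (7).
R1 ← R1 − 4·R2.
Reading off the reduced rows gives m = 1, n = 3.

m = 1, n = 3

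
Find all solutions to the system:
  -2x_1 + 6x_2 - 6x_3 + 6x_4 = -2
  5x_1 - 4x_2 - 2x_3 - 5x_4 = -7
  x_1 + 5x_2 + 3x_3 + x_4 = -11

infinitely many solutions

Row-reduce:
R1 ← R1 / (-2).
R2 ← R2 − 5·R1.
R3 ← R3 − 1·R1.
R2 ← R2 / (11).
R1 ← R1 + 3·R2.
R3 ← R3 − 8·R2.
R3 ← R3 / (136/11).
R1 ← R1 + 18/11·R3.
R2 ← R2 + 17/11·R3.
Rank is 3 with 4 unknowns, leaving x_4 free.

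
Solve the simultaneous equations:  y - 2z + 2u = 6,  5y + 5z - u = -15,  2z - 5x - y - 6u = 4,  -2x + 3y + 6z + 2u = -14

Row-reduce the augmented matrix:
Swap R1 and R3.
R1 ← R1 / (-5).
R4 ← R4 + 2·R1.
R2 ← R2 / (5).
R1 ← R1 − 1/5·R2.
R3 ← R3 − 1·R2.
R4 ← R4 − 17/5·R2.
R3 ← R3 / (-3).
R1 ← R1 + 3/5·R3.
R2 ← R2 − 1·R3.
R4 ← R4 − 9/5·R3.
R4 ← R4 / (32/5).
R1 ← R1 − 4/5·R4.
R2 ← R2 − 8/15·R4.
R3 ← R3 + 11/15·R4.
Reading off the reduced rows gives x = -2, y = 0, z = -3, u = 0.

x = -2, y = 0, z = -3, u = 0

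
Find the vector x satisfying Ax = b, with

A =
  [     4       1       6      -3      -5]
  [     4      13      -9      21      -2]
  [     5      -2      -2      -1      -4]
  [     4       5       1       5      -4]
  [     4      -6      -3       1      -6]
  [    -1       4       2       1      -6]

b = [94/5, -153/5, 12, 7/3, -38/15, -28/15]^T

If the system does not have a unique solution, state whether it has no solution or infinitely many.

x_1 = 8/3, x_2 = 7/5, x_3 = 0, x_4 = -14/5, x_5 = 1/3

Row-reduce the augmented matrix:
R1 ← R1 / (4).
R2 ← R2 − 4·R1.
R3 ← R3 − 5·R1.
R4 ← R4 − 4·R1.
R5 ← R5 − 4·R1.
R6 ← R6 + 1·R1.
R2 ← R2 / (12).
R1 ← R1 − 1/4·R2.
R3 ← R3 + 13/4·R2.
R4 ← R4 − 4·R2.
R5 ← R5 + 7·R2.
R6 ← R6 − 17/4·R2.
R3 ← R3 / (-217/16).
R1 ← R1 − 29/16·R3.
R2 ← R2 + 5/4·R3.
R5 ← R5 + 71/4·R3.
R6 ← R6 − 141/16·R3.
Swap R4 and R5.
R4 ← R4 / (1279/217).
R1 ← R1 + 3/217·R4.
R2 ← R2 − 249/217·R4.
R3 ← R3 + 148/217·R4.
R6 ← R6 + 486/217·R4.
Swap R5 and R6.
R5 ← R5 / (-9670/1279).
R1 ← R1 + 1165/1279·R5.
R2 ← R2 − 770/1279·R5.
R3 ← R3 + 771/1279·R5.
R4 ← R4 + 707/1279·R5.
R6 reduces to 0 = 0, so the extra equation is consistent.
Reading off the reduced rows gives x_1 = 8/3, x_2 = 7/5, x_3 = 0, x_4 = -14/5, x_5 = 1/3.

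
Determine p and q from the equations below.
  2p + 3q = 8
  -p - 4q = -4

From equation 2: p = 4 − 4·q.
Substitute into equation 1 and solve: q = 0.
Then p = 4.

p = 4, q = 0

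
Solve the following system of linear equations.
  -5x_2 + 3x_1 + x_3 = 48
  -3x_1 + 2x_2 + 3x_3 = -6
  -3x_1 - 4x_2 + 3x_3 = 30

x_1 = 4, x_2 = -6, x_3 = 6

Row-reduce the augmented matrix:
R1 ← R1 / (3).
R2 ← R2 + 3·R1.
R3 ← R3 + 3·R1.
R2 ← R2 / (-3).
R1 ← R1 + 5/3·R2.
R3 ← R3 + 9·R2.
R3 ← R3 / (-8).
R1 ← R1 + 17/9·R3.
R2 ← R2 + 4/3·R3.
Reading off the reduced rows gives x_1 = 4, x_2 = -6, x_3 = 6.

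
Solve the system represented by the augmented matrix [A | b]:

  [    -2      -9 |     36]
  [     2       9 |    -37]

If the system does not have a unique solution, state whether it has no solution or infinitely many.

no solution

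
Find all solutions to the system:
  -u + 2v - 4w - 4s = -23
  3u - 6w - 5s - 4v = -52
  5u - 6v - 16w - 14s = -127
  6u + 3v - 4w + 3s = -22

infinitely many solutions

Row-reduce:
R1 ← R1 / (-1).
R2 ← R2 − 3·R1.
R3 ← R3 − 5·R1.
R4 ← R4 − 6·R1.
R2 ← R2 / (2).
R1 ← R1 + 2·R2.
R3 ← R3 − 4·R2.
R4 ← R4 − 15·R2.
Swap R3 and R4.
R3 ← R3 / (107).
R1 ← R1 + 14·R3.
R2 ← R2 + 9·R3.
Rank is 3 with 4 unknowns, leaving s free.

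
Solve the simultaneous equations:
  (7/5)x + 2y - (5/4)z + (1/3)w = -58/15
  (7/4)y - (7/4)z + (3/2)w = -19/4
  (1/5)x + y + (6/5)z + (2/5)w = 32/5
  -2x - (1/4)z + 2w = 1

Row-reduce the augmented matrix:
R1 ← R1 / (7/5).
R3 ← R3 − 1/5·R1.
R4 ← R4 + 2·R1.
R2 ← R2 / (7/4).
R1 ← R1 − 10/7·R2.
R3 ← R3 − 5/7·R2.
R4 ← R4 − 20/7·R2.
R3 ← R3 / (293/140).
R1 ← R1 − 15/28·R3.
R2 ← R2 + 1·R3.
R4 ← R4 − 23/28·R3.
R4 ← R4 / (265/2051).
R1 ← R1 + 5660/6153·R4.
R2 ← R2 − 4510/6153·R4.
R3 ← R3 + 764/6153·R4.
Reading off the reduced rows gives x = -3, y = 3, z = 4, w = -2.

x = -3, y = 3, z = 4, w = -2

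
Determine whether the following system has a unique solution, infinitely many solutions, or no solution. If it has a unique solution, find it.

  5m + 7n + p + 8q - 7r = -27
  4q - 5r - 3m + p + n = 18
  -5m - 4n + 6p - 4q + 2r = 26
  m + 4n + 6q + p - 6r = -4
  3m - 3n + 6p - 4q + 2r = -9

no solution

Row-reduce:
R1 ← R1 / (5).
R2 ← R2 + 3·R1.
R3 ← R3 + 5·R1.
R4 ← R4 − 1·R1.
R5 ← R5 − 3·R1.
R2 ← R2 / (26/5).
R1 ← R1 − 7/5·R2.
R3 ← R3 − 3·R2.
R4 ← R4 − 13/5·R2.
R5 ← R5 + 36/5·R2.
R3 ← R3 / (79/13).
R1 ← R1 + 3/13·R3.
R2 ← R2 − 4/13·R3.
R5 ← R5 − 99/13·R3.
Swap R4 and R5.
R4 ← R4 / (374/79).
R1 ← R1 + 64/79·R4.
R2 ← R2 − 138/79·R4.
R3 ← R3 + 14/79·R4.
Row 5 reduces to 0 = 1/2, a contradiction. The system is inconsistent.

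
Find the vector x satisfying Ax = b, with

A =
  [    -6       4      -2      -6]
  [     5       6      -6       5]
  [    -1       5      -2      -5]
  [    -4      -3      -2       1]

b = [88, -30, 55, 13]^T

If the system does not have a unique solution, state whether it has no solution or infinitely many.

x_1 = -6, x_2 = 3, x_3 = -2, x_4 = -6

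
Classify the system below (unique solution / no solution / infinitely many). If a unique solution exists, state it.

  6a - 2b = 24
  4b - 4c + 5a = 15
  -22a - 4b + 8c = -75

no solution

Row-reduce:
R1 ← R1 / (6).
R2 ← R2 − 5·R1.
R3 ← R3 + 22·R1.
R2 ← R2 / (17/3).
R1 ← R1 + 1/3·R2.
R3 ← R3 + 34/3·R2.
Row 3 reduces to 0 = 3, a contradiction. The system is inconsistent.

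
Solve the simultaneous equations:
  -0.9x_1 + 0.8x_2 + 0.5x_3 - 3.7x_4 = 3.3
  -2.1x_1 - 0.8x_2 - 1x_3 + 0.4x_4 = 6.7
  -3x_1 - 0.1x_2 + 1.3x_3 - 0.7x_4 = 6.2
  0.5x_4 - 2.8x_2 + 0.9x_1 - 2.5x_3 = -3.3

x_1 = -3, x_2 = 2, x_3 = -2, x_4 = 0

Row-reduce the augmented matrix:
R1 ← R1 / (-9/10).
R2 ← R2 + 21/10·R1.
R3 ← R3 + 3·R1.
R4 ← R4 − 9/10·R1.
R2 ← R2 / (-8/3).
R1 ← R1 + 8/9·R2.
R3 ← R3 + 83/30·R2.
R4 ← R4 + 2·R2.
R3 ← R3 / (301/160).
R1 ← R1 − 1/6·R3.
R2 ← R2 − 13/16·R3.
R4 ← R4 + 3/8·R3.
R4 ← R4 / (-14334/1505).
R1 ← R1 − 1354/1505·R4.
R2 ← R2 + 6568/1505·R4.
R3 ← R3 − 1809/1505·R4.
Reading off the reduced rows gives x_1 = -3, x_2 = 2, x_3 = -2, x_4 = 0.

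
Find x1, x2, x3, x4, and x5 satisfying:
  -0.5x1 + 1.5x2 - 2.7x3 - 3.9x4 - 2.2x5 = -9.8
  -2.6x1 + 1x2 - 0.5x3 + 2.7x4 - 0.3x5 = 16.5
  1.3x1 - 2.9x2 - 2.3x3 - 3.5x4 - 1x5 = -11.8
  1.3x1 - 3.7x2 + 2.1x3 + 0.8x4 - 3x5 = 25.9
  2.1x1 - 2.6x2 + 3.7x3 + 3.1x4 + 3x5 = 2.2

Row-reduce the augmented matrix:
R1 ← R1 / (-1/2).
R2 ← R2 + 13/5·R1.
R3 ← R3 − 13/10·R1.
R4 ← R4 − 13/10·R1.
R5 ← R5 − 21/10·R1.
R2 ← R2 / (-34/5).
R1 ← R1 + 3·R2.
R3 ← R3 − 1·R2.
R4 ← R4 − 1/5·R2.
R5 ← R5 − 37/10·R2.
R3 ← R3 / (-12459/1700).
R1 ← R1 + 39/68·R3.
R2 ← R2 + 677/340·R3.
R4 ← R4 + 7687/1700·R3.
R5 ← R5 + 927/3400·R3.
R4 ← R4 / (-290731/124590).
R1 ← R1 + 6376/4153·R4.
R2 ← R2 + 7372/12459·R4.
R3 ← R3 − 17443/12459·R4.
R5 ← R5 + 8191/20765·R4.
R5 ← R5 / (2614191/2907310).
R1 ← R1 − 971534/290731·R5.
R2 ← R2 − 312663/290731·R5.
R3 ← R3 + 715385/290731·R5.
R4 ← R4 − 654968/290731·R5.
Reading off the reduced rows gives x1 = -4, x2 = -2, x3 = 3, x4 = 3, x5 = -5.

x1 = -4, x2 = -2, x3 = 3, x4 = 3, x5 = -5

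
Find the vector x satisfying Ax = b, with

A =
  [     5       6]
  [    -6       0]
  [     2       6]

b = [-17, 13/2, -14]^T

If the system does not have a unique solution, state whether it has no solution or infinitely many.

no solution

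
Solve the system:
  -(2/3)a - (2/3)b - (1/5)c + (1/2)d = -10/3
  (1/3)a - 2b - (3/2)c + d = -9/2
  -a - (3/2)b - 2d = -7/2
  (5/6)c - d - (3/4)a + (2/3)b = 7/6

a = 0, b = 5, c = -5, d = -2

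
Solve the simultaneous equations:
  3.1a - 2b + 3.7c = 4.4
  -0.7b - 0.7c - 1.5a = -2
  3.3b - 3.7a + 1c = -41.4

a = 6, b = -4, c = -6

Row-reduce the augmented matrix:
R1 ← R1 / (31/10).
R2 ← R2 + 3/2·R1.
R3 ← R3 + 37/10·R1.
R2 ← R2 / (-517/310).
R1 ← R1 + 20/31·R2.
R3 ← R3 − 283/310·R2.
R3 ← R3 / (31087/5170).
R1 ← R1 − 399/517·R3.
R2 ← R2 + 338/517·R3.
Reading off the reduced rows gives a = 6, b = -4, c = -6.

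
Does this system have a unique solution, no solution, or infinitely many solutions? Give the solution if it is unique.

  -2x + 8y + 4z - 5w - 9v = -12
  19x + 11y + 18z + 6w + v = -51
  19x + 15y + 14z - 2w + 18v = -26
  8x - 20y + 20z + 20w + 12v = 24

infinitely many solutions

Row-reduce:
R1 ← R1 / (-2).
R2 ← R2 − 19·R1.
R3 ← R3 − 19·R1.
R4 ← R4 − 8·R1.
R2 ← R2 / (87).
R1 ← R1 + 4·R2.
R3 ← R3 − 91·R2.
R4 ← R4 − 12·R2.
R3 ← R3 / (-572/87).
R1 ← R1 − 50/87·R3.
R2 ← R2 − 56/87·R3.
R4 ← R4 − 820/29·R3.
R4 ← R4 / (-2928/143).
R1 ← R1 − 17/286·R4.
R2 ← R2 + 307/286·R4.
R3 ← R3 − 265/286·R4.
Rank is 4 with 5 unknowns, leaving v free.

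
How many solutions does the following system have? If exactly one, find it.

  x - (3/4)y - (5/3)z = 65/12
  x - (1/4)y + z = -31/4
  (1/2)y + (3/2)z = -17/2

Row-reduce the augmented matrix:
R2 ← R2 − 1·R1.
R2 ← R2 / (1/2).
R1 ← R1 + 3/4·R2.
R3 ← R3 − 1/2·R2.
R3 ← R3 / (-7/6).
R1 ← R1 − 7/3·R3.
R2 ← R2 − 16/3·R3.
Reading off the reduced rows gives x = -5, y = -5, z = -4.

x = -5, y = -5, z = -4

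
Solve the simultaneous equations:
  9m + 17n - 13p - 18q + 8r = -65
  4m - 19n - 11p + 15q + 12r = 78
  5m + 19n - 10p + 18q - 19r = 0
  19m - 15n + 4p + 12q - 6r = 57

infinitely many solutions

Row-reduce:
R1 ← R1 / (9).
R2 ← R2 − 4·R1.
R3 ← R3 − 5·R1.
R4 ← R4 − 19·R1.
R2 ← R2 / (-239/9).
R1 ← R1 − 17/9·R2.
R3 ← R3 − 86/9·R2.
R4 ← R4 + 458/9·R2.
R3 ← R3 / (-1113/239).
R1 ← R1 + 434/239·R3.
R2 ← R2 − 47/239·R3.
R4 ← R4 − 9907/239·R3.
R4 ← R4 / (121994/371).
R1 ← R1 + 769/53·R4.
R2 ← R2 − 247/371·R4.
R3 ← R3 + 2890/371·R4.
Rank is 4 with 5 unknowns, leaving r free.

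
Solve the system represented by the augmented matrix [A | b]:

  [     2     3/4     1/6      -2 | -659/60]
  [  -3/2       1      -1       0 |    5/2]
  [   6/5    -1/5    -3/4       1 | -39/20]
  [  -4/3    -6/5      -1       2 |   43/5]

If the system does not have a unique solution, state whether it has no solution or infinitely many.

x_1 = -3, x_2 = -1, x_3 = 1, x_4 = 11/5

Row-reduce the augmented matrix:
R1 ← R1 / (2).
R2 ← R2 + 3/2·R1.
R3 ← R3 − 6/5·R1.
R4 ← R4 + 4/3·R1.
R2 ← R2 / (25/16).
R1 ← R1 − 3/8·R2.
R3 ← R3 + 13/20·R2.
R4 ← R4 + 7/10·R2.
R3 ← R3 / (-607/500).
R1 ← R1 − 22/75·R3.
R2 ← R2 + 14/25·R3.
R4 ← R4 + 1441/1125·R3.
R4 ← R4 / (-45566/27315).
R1 ← R1 + 472/1821·R4.
R2 ← R2 + 1024/607·R4.
R3 ← R3 + 788/607·R4.
Reading off the reduced rows gives x_1 = -3, x_2 = -1, x_3 = 1, x_4 = 11/5.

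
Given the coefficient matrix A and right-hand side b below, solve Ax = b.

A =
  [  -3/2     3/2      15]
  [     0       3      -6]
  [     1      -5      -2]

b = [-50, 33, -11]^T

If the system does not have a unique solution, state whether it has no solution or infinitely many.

no solution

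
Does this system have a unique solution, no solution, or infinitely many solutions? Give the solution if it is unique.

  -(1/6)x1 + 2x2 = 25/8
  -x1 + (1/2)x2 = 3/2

Row-reduce the augmented matrix:
R1 ← R1 / (-1/6).
R2 ← R2 + 1·R1.
R2 ← R2 / (-23/2).
R1 ← R1 + 12·R2.
Reading off the reduced rows gives x1 = -3/4, x2 = 3/2.

x1 = -3/4, x2 = 3/2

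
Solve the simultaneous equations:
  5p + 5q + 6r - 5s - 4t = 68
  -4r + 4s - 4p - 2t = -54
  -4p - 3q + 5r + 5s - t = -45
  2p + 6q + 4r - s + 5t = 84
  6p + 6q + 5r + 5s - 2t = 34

p = 3, q = 6, r = 3, s = -5, t = 5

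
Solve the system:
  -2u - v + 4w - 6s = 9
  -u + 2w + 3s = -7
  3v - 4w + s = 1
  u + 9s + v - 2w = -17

no solution

Row-reduce:
R1 ← R1 / (-2).
R2 ← R2 + 1·R1.
R4 ← R4 − 1·R1.
R2 ← R2 / (1/2).
R1 ← R1 − 1/2·R2.
R3 ← R3 − 3·R2.
R4 ← R4 − 1/2·R2.
R3 ← R3 / (-4).
R1 ← R1 + 2·R3.
Row 4 reduces to 0 = -1, a contradiction. The system is inconsistent.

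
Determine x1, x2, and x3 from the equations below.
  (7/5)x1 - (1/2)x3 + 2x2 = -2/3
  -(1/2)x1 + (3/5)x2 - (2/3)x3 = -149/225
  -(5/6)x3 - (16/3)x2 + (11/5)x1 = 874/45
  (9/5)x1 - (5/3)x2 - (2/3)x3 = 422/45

Row-reduce the augmented matrix:
R1 ← R1 / (7/5).
R2 ← R2 + 1/2·R1.
R3 ← R3 − 11/5·R1.
R4 ← R4 − 9/5·R1.
R2 ← R2 / (46/35).
R1 ← R1 − 10/7·R2.
R3 ← R3 + 178/21·R2.
R4 ← R4 + 89/21·R2.
R3 ← R3 / (-4553/828).
R1 ← R1 − 155/276·R3.
R2 ← R2 + 355/552·R3.
R4 ← R4 + 4553/1656·R3.
R4 reduces to 0 = 0, so the extra equation is consistent.
Reading off the reduced rows gives x1 = 2, x2 = -12/5, x3 = -8/3.

x1 = 2, x2 = -12/5, x3 = -8/3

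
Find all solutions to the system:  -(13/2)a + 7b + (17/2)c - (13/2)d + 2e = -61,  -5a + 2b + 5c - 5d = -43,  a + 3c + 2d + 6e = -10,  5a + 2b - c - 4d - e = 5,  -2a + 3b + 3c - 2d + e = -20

no solution

Row-reduce:
R1 ← R1 / (-13/2).
R2 ← R2 + 5·R1.
R3 ← R3 − 1·R1.
R4 ← R4 − 5·R1.
R5 ← R5 + 2·R1.
R2 ← R2 / (-44/13).
R1 ← R1 + 14/13·R2.
R3 ← R3 − 14/13·R2.
R4 ← R4 − 96/13·R2.
R5 ← R5 − 11/13·R2.
R3 ← R3 / (42/11).
R1 ← R1 + 9/11·R3.
R2 ← R2 − 5/11·R3.
R4 ← R4 − 24/11·R3.
R4 ← R4 / (-67/7).
R1 ← R1 − 17/14·R4.
R2 ← R2 + 5/42·R4.
R3 ← R3 − 11/42·R4.
Row 5 reduces to 0 = -1/4, a contradiction. The system is inconsistent.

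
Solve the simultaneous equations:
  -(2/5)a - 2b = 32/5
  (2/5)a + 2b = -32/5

infinitely many solutions

Row-reduce:
R1 ← R1 / (-2/5).
R2 ← R2 − 2/5·R1.
Rank is 1 with 2 unknowns, leaving b free.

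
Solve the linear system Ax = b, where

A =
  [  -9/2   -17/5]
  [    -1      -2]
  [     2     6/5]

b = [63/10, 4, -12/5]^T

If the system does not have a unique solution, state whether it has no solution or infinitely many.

Row-reduce:
R1 ← R1 / (-9/2).
R2 ← R2 + 1·R1.
R3 ← R3 − 2·R1.
R2 ← R2 / (-56/45).
R1 ← R1 − 34/45·R2.
R3 ← R3 + 14/45·R2.
Row 3 reduces to 0 = -1/4, a contradiction. The system is inconsistent.

no solution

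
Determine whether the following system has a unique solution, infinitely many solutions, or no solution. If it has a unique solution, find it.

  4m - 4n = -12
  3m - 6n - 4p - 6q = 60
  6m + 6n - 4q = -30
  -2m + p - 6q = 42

m = -6, n = -3, p = -6, q = -6

Row-reduce the augmented matrix:
R1 ← R1 / (4).
R2 ← R2 − 3·R1.
R3 ← R3 − 6·R1.
R4 ← R4 + 2·R1.
R2 ← R2 / (-3).
R1 ← R1 + 1·R2.
R3 ← R3 − 12·R2.
R4 ← R4 + 2·R2.
R3 ← R3 / (-16).
R1 ← R1 − 4/3·R3.
R2 ← R2 − 4/3·R3.
R4 ← R4 − 11/3·R3.
R4 ← R4 / (-101/12).
R1 ← R1 + 1/3·R4.
R2 ← R2 + 1/3·R4.
R3 ← R3 − 7/4·R4.
Reading off the reduced rows gives m = -6, n = -3, p = -6, q = -6.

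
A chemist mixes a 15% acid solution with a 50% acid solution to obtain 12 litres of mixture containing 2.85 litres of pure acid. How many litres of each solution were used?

litres of solution A: 9, litres of solution B: 3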